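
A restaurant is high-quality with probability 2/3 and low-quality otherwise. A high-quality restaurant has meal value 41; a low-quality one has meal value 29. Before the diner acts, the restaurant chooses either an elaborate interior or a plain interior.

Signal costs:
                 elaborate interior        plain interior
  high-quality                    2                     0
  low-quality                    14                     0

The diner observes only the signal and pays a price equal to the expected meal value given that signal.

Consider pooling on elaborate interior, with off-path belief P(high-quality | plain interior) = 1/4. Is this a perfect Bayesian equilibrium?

No

At the pooled signal (elaborate interior) the diner holds the prior 2/3 and pays 2/3·41 + 1/3·29 = 37. Off-path (plain interior) belief 1/4 gives 1/4·41 + 3/4·29 = 32.
High-quality: elaborate interior gives 37 − 2 = 35; plain interior gives 32 − 0 = 32. Stays. ✓
Low-quality: elaborate interior gives 37 − 14 = 23; plain interior gives 32 − 0 = 32. Deviates. ✗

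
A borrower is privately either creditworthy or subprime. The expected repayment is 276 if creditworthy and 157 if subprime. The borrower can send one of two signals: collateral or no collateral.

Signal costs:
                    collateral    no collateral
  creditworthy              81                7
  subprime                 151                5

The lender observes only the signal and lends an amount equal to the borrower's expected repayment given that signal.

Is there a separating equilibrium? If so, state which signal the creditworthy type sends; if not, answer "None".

collateral

Try creditworthy → collateral, subprime → no collateral:
  If types separate, collateral earns payment 276 and no collateral earns 157.
  Creditworthy: collateral gives 276 − 81 = 195; no collateral gives 157 − 7 = 150. No deviation. ✓
  Subprime: no collateral gives 157 − 5 = 152; collateral gives 276 − 151 = 125. No deviation. ✓
Both hold — the creditworthy type sends collateral.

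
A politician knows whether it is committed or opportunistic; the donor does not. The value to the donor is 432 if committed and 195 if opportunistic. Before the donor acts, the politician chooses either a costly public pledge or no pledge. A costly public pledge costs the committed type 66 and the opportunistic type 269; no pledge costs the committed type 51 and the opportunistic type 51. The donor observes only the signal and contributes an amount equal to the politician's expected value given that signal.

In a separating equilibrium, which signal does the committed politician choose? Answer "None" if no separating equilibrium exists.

None

Try committed → pledge, opportunistic → no pledge:
  If types separate, pledge earns payment 432 and no pledge earns 195.
  Committed: pledge gives 432 − 66 = 366; no pledge gives 195 − 51 = 144. No deviation. ✓
  Opportunistic: no pledge gives 195 − 51 = 144; pledge gives 432 − 269 = 163. Would deviate. ✗
Try committed → no pledge, opportunistic → pledge:
  If types separate, no pledge earns payment 432 and pledge earns 195.
  Committed: no pledge gives 432 − 51 = 381; pledge gives 195 − 66 = 129. No deviation. ✓
  Opportunistic: pledge gives 195 − 269 = -74; no pledge gives 432 − 51 = 381. Would deviate. ✗
Neither assignment is incentive-compatible.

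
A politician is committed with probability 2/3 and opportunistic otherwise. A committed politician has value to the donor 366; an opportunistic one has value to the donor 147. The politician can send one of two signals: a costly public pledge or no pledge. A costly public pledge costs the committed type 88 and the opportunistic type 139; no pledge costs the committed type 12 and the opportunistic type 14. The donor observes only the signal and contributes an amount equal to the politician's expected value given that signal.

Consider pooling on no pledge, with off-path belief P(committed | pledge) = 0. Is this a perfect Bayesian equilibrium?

Yes

On the equilibrium path (no pledge) the donor holds the prior 2/3 and pays 2/3·366 + 1/3·147 = 293. Off-path (pledge) belief 0 gives 0·366 + 1·147 = 147.
Committed: no pledge gives 293 − 12 = 281; pledge gives 147 − 88 = 59. Stays. ✓
Opportunistic: no pledge gives 293 − 14 = 279; pledge gives 147 − 139 = 8. Stays. ✓
Beliefs are Bayes-consistent on-path and both types best-respond.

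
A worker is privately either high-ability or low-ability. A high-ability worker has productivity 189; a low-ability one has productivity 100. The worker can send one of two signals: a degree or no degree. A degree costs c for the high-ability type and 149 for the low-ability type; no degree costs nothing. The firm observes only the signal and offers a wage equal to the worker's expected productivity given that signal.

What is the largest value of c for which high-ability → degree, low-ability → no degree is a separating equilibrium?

Under separation: degree → high-ability (pays 189); no degree → low-ability (pays 100).
Low-ability: 100 − 0 = 100 ≥ 189 − 149 = 40. Holds regardless of c. ✓
High-ability: 189 − c ≥ 100 − 0, so c ≤ 189 − 100 = 89.

89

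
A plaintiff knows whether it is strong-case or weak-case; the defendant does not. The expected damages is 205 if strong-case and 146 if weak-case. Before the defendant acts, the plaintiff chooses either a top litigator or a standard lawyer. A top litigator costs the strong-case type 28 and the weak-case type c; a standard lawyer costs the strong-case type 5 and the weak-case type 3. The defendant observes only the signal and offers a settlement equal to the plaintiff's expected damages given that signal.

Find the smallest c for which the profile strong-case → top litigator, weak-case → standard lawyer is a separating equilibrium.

Under separation: top litigator → strong-case (pays 205); standard lawyer → weak-case (pays 146).
Strong-case: 205 − 28 = 177 ≥ 146 − 5 = 141. Holds regardless of c. ✓
Weak-case: 146 − 3 ≥ 205 − c, so c ≥ 205 − 143 = 62.

62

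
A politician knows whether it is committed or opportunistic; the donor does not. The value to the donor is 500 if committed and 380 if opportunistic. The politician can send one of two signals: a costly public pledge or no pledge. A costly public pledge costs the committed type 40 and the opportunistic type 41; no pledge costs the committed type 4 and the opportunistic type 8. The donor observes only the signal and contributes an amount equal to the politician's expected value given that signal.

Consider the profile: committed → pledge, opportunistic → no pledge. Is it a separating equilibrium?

No

If types separate, pledge earns payment 500 and no pledge earns 380.
Committed: pledge gives 500 − 40 = 460; no pledge gives 380 − 4 = 376. No deviation. ✓
Opportunistic: no pledge gives 380 − 8 = 372; pledge gives 500 − 41 = 459. Would deviate. ✗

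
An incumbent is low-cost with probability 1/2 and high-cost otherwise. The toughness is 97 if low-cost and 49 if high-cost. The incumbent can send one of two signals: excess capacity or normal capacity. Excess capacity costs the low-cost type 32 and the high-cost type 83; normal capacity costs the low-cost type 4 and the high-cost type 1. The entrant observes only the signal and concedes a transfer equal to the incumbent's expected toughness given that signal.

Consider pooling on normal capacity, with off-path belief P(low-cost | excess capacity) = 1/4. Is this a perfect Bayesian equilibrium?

Yes

At the pooled signal (normal capacity) the entrant holds the prior 1/2 and pays 1/2·97 + 1/2·49 = 73. Off-path (excess capacity) belief 1/4 gives 1/4·97 + 3/4·49 = 61.
Low-cost: normal capacity gives 73 − 4 = 69; excess capacity gives 61 − 32 = 29. Stays. ✓
High-cost: normal capacity gives 73 − 1 = 72; excess capacity gives 61 − 83 = -22. Stays. ✓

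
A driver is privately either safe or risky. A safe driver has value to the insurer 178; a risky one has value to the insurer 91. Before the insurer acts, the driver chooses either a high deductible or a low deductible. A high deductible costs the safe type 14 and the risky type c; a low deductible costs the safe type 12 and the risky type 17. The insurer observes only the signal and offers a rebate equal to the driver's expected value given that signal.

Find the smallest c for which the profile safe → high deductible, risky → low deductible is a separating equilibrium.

104

Under separation: high deductible → safe (pays 178); low deductible → risky (pays 91).
Safe: 178 − 14 = 164 ≥ 91 − 12 = 79. Holds regardless of c. ✓
Risky: 91 − 17 ≥ 178 − c, so c ≥ 178 − 74 = 104.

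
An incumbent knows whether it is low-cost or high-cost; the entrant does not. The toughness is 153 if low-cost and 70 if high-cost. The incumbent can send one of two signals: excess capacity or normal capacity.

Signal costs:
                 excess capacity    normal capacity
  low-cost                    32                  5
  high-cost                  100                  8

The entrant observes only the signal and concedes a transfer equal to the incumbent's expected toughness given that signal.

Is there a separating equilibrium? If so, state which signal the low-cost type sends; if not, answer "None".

excess capacity

Try low-cost → excess capacity, high-cost → normal capacity:
  If types separate, excess capacity earns payment 153 and normal capacity earns 70.
  Low-cost: excess capacity gives 153 − 32 = 121; normal capacity gives 70 − 5 = 65. No deviation. ✓
  High-cost: normal capacity gives 70 − 8 = 62; excess capacity gives 153 − 100 = 53. No deviation. ✓
Both hold — the low-cost type sends excess capacity.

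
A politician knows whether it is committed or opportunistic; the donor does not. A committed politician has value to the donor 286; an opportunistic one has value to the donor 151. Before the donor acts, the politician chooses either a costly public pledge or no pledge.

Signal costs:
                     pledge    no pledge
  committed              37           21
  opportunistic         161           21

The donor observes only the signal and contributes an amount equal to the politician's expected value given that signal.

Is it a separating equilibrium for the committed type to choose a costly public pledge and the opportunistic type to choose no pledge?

Under separation the donor infers type exactly: pledge → committed (pays 286), no pledge → opportunistic (pays 151).
Committed: pledge gives 286 − 37 = 249; no pledge gives 151 − 21 = 130. No deviation. ✓
Opportunistic: no pledge gives 151 − 21 = 130; pledge gives 286 − 161 = 125. No deviation. ✓
Both incentive constraints hold.

Yes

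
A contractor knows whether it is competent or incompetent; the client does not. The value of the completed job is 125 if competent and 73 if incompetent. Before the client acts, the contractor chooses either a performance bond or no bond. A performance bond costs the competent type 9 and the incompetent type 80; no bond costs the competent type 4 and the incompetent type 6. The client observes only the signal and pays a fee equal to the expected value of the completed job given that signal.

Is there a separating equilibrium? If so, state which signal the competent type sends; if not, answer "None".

Try competent → bond, incompetent → no bond:
  If types separate, bond earns payment 125 and no bond earns 73.
  Competent: bond gives 125 − 9 = 116; no bond gives 73 − 4 = 69. No deviation. ✓
  Incompetent: no bond gives 73 − 6 = 67; bond gives 125 − 80 = 45. No deviation. ✓
Both hold — the competent type sends bond.

bond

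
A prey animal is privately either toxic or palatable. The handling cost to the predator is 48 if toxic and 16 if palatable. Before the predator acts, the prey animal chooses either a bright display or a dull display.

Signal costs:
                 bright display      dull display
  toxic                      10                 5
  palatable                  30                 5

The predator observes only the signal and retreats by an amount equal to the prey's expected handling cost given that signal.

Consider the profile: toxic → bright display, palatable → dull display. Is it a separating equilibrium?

If types separate, bright display earns payment 48 and dull display earns 16.
Toxic: bright display gives 48 − 10 = 38; dull display gives 16 − 5 = 11. No deviation. ✓
Palatable: dull display gives 16 − 5 = 11; bright display gives 48 − 30 = 18. Would deviate. ✗

No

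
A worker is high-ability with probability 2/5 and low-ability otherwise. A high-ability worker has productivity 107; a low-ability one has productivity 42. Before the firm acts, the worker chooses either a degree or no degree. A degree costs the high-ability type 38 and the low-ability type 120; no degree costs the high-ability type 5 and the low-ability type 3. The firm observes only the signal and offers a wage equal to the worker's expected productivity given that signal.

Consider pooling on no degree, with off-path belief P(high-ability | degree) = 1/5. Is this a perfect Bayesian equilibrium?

At the pooled signal (no degree) the firm holds the prior 2/5 and pays 2/5·107 + 3/5·42 = 68. Off-path (degree) belief 1/5 gives 1/5·107 + 4/5·42 = 55.
High-ability: no degree gives 68 − 5 = 63; degree gives 55 − 38 = 17. Stays. ✓
Low-ability: no degree gives 68 − 3 = 65; degree gives 55 − 120 = -65. Stays. ✓

Yes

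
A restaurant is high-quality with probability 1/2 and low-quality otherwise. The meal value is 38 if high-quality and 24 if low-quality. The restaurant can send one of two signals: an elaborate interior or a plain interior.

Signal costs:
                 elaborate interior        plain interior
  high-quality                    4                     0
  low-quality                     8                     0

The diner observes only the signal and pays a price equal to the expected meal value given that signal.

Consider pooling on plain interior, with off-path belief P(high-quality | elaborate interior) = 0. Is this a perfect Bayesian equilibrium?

Yes

On the equilibrium path (plain interior) the diner holds the prior 1/2 and pays 1/2·38 + 1/2·24 = 31. Off-path (elaborate interior) belief 0 gives 0·38 + 1·24 = 24.
High-quality: plain interior gives 31 − 0 = 31; elaborate interior gives 24 − 4 = 20. Stays. ✓
Low-quality: plain interior gives 31 − 0 = 31; elaborate interior gives 24 − 8 = 16. Stays. ✓
Beliefs are Bayes-consistent on-path and both types best-respond.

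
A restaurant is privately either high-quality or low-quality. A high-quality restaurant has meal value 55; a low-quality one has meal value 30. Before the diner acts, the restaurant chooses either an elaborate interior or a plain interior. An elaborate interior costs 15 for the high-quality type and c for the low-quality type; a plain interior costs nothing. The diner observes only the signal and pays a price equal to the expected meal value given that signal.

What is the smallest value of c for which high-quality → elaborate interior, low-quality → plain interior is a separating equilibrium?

Under separation: elaborate interior → high-quality (pays 55); plain interior → low-quality (pays 30).
High-quality: 55 − 15 = 40 ≥ 30 − 0 = 30. Holds regardless of c. ✓
Low-quality: 30 − 0 ≥ 55 − c, so c ≥ 55 − 30 = 25.

25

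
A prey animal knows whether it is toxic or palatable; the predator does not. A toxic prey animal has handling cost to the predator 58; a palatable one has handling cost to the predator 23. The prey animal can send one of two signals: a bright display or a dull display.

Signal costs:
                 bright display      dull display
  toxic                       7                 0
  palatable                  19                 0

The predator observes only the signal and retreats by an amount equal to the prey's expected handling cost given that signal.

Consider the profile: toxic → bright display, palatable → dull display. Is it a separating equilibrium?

No

If types separate, bright display earns payment 58 and dull display earns 23.
Toxic: bright display gives 58 − 7 = 51; dull display gives 23 − 0 = 23. No deviation. ✓
Palatable: dull display gives 23 − 0 = 23; bright display gives 58 − 19 = 39. Would deviate. ✗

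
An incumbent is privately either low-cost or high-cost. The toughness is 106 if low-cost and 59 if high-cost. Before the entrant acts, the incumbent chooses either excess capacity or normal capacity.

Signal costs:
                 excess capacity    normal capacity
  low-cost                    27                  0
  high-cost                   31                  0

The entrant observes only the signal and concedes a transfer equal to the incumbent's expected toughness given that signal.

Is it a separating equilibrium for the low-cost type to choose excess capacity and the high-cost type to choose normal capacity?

If types separate, excess capacity earns payment 106 and normal capacity earns 59.
Low-cost: excess capacity gives 106 − 27 = 79; normal capacity gives 59 − 0 = 59. No deviation. ✓
High-cost: normal capacity gives 59 − 0 = 59; excess capacity gives 106 − 31 = 75. Would deviate. ✗

No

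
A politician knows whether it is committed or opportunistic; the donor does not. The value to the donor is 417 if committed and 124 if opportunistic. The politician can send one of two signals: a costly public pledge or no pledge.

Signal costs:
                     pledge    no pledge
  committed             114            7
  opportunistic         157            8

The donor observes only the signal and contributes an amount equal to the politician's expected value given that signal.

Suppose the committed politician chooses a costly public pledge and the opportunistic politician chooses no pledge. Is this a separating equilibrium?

No

Under separation the donor infers type exactly: pledge → committed (pays 417), no pledge → opportunistic (pays 124).
Committed: pledge gives 417 − 114 = 303; no pledge gives 124 − 7 = 117. No deviation. ✓
Opportunistic: no pledge gives 124 − 8 = 116; pledge gives 417 − 157 = 260. Would deviate. ✗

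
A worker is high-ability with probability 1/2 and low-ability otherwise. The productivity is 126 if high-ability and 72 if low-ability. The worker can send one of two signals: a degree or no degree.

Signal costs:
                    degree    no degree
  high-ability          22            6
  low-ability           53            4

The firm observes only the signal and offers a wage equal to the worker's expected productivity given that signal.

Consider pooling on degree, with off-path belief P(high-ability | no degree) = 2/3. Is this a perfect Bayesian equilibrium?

On the equilibrium path (degree) the firm holds the prior 1/2 and pays 1/2·126 + 1/2·72 = 99. Off-path (no degree) belief 2/3 gives 2/3·126 + 1/3·72 = 108.
High-ability: degree gives 99 − 22 = 77; no degree gives 108 − 6 = 102. Deviates. ✗
Low-ability: degree gives 99 − 53 = 46; no degree gives 108 − 4 = 104. Deviates. ✗

No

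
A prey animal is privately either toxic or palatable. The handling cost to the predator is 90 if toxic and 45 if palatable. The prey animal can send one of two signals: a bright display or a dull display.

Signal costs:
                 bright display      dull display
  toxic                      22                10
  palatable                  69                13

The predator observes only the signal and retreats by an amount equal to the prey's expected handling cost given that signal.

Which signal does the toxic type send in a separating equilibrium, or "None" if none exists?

bright display

Try toxic → bright display, palatable → dull display:
  Under separation the predator infers type exactly: bright display → toxic (pays 90), dull display → palatable (pays 45).
  Toxic: bright display gives 90 − 22 = 68; dull display gives 45 − 10 = 35. No deviation. ✓
  Palatable: dull display gives 45 − 13 = 32; bright display gives 90 − 69 = 21. No deviation. ✓
Both hold — the toxic type sends bright display.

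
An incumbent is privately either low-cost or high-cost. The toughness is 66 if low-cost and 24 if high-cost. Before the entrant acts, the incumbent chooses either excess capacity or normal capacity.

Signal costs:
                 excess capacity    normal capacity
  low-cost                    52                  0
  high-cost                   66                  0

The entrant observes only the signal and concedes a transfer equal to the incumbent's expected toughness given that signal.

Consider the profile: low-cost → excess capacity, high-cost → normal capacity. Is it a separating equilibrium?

Under separation the entrant infers type exactly: excess capacity → low-cost (pays 66), normal capacity → high-cost (pays 24).
Low-cost: excess capacity gives 66 − 52 = 14; normal capacity gives 24 − 0 = 24. Would deviate. ✗
High-cost: normal capacity gives 24 − 0 = 24; excess capacity gives 66 − 66 = 0. No deviation. ✓

No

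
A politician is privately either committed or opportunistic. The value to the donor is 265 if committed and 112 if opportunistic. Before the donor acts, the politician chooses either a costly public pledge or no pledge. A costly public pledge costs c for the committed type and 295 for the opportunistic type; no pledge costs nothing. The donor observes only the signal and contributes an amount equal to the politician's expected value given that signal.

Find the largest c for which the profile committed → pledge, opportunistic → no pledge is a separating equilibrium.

153

Under separation: pledge → committed (pays 265); no pledge → opportunistic (pays 112).
Opportunistic: 112 − 0 = 112 ≥ 265 − 295 = -30. Holds regardless of c. ✓
Committed: 265 − c ≥ 112 − 0, so c ≤ 265 − 112 = 153.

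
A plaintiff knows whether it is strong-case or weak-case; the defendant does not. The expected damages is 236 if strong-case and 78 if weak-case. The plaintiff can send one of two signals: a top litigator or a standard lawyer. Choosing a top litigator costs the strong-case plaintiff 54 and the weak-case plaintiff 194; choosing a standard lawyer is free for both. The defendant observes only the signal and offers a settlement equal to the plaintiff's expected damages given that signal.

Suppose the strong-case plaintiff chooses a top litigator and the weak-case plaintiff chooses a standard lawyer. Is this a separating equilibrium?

If types separate, top litigator earns payment 236 and standard lawyer earns 78.
Strong-case: top litigator gives 236 − 54 = 182; standard lawyer gives 78 − 0 = 78. No deviation. ✓
Weak-case: standard lawyer gives 78 − 0 = 78; top litigator gives 236 − 194 = 42. No deviation. ✓
Both incentive constraints hold.

Yes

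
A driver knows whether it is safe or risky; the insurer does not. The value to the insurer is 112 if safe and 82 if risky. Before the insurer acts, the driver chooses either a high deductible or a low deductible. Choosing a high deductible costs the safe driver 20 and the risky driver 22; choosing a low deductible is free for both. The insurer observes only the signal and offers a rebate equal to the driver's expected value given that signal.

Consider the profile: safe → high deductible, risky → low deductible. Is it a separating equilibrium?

If types separate, high deductible earns payment 112 and low deductible earns 82.
Safe: high deductible gives 112 − 20 = 92; low deductible gives 82 − 0 = 82. No deviation. ✓
Risky: low deductible gives 82 − 0 = 82; high deductible gives 112 − 22 = 90. Would deviate. ✗

No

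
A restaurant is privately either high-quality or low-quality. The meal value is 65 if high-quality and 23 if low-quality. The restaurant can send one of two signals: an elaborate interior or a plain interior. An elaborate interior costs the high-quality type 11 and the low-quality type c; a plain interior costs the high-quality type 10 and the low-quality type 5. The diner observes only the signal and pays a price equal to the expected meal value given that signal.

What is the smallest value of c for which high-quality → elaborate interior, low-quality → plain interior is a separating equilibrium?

47

Under separation: elaborate interior → high-quality (pays 65); plain interior → low-quality (pays 23).
High-quality: 65 − 11 = 54 ≥ 23 − 10 = 13. Holds regardless of c. ✓
Low-quality: 23 − 5 ≥ 65 − c, so c ≥ 65 − 18 = 47.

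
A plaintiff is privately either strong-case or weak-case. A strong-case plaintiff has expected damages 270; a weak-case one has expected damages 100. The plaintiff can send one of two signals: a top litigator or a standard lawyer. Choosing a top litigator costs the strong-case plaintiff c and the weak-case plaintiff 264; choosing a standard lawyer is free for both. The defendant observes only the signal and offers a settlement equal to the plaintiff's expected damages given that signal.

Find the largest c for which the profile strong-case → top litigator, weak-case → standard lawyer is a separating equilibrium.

Under separation: top litigator → strong-case (pays 270); standard lawyer → weak-case (pays 100).
Weak-case: 100 − 0 = 100 ≥ 270 − 264 = 6. Holds regardless of c. ✓
Strong-case: 270 − c ≥ 100 − 0, so c ≤ 270 − 100 = 170.

170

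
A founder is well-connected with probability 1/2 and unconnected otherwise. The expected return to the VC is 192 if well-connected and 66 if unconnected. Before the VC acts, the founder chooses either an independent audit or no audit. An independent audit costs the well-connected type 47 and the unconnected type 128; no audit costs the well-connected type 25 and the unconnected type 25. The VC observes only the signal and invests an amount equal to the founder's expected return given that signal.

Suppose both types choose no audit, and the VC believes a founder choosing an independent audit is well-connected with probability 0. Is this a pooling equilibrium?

On the equilibrium path (no audit) the VC holds the prior 1/2 and pays 1/2·192 + 1/2·66 = 129. Off-path (audit) belief 0 gives 0·192 + 1·66 = 66.
Well-connected: no audit gives 129 − 25 = 104; audit gives 66 − 47 = 19. Stays. ✓
Unconnected: no audit gives 129 − 25 = 104; audit gives 66 − 128 = -62. Stays. ✓
Beliefs are Bayes-consistent on-path and both types best-respond.

Yes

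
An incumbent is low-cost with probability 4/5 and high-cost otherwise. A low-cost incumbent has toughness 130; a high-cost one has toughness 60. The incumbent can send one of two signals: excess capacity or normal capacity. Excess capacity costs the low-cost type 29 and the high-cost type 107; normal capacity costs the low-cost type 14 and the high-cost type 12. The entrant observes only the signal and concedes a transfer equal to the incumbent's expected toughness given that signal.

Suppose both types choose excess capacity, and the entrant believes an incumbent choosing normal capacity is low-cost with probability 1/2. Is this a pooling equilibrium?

At the pooled signal (excess capacity) the entrant holds the prior 4/5 and pays 4/5·130 + 1/5·60 = 116. Off-path (normal capacity) belief 1/2 gives 1/2·130 + 1/2·60 = 95.
Low-cost: excess capacity gives 116 − 29 = 87; normal capacity gives 95 − 14 = 81. Stays. ✓
High-cost: excess capacity gives 116 − 107 = 9; normal capacity gives 95 − 12 = 83. Deviates. ✗

No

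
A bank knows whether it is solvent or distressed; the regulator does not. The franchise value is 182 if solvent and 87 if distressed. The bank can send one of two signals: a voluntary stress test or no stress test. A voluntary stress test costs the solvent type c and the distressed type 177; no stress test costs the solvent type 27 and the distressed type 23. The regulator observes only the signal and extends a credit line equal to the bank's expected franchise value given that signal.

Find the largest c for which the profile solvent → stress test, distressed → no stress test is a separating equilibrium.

Under separation: stress test → solvent (pays 182); no stress test → distressed (pays 87).
Distressed: 87 − 23 = 64 ≥ 182 − 177 = 5. Holds regardless of c. ✓
Solvent: 182 − c ≥ 87 − 27, so c ≤ 182 − 60 = 122.

122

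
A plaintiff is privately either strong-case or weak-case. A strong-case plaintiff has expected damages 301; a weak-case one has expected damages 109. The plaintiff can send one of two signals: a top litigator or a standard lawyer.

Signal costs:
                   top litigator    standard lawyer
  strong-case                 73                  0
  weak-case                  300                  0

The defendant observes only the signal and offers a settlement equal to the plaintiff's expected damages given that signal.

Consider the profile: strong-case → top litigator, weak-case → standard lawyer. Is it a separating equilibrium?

Under separation the defendant infers type exactly: top litigator → strong-case (pays 301), standard lawyer → weak-case (pays 109).
Strong-case: top litigator gives 301 − 73 = 228; standard lawyer gives 109 − 0 = 109. No deviation. ✓
Weak-case: standard lawyer gives 109 − 0 = 109; top litigator gives 301 − 300 = 1. No deviation. ✓
Both incentive constraints hold.

Yes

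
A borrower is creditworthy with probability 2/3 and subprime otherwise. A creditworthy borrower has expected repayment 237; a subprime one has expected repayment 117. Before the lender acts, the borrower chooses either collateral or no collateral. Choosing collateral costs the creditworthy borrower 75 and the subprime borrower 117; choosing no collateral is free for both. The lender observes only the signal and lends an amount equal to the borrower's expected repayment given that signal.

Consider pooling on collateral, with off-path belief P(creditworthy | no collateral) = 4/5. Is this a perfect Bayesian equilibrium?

No

At the pooled signal (collateral) the lender holds the prior 2/3 and pays 2/3·237 + 1/3·117 = 197. Off-path (no collateral) belief 4/5 gives 4/5·237 + 1/5·117 = 213.
Creditworthy: collateral gives 197 − 75 = 122; no collateral gives 213 − 0 = 213. Deviates. ✗
Subprime: collateral gives 197 − 117 = 80; no collateral gives 213 − 0 = 213. Deviates. ✗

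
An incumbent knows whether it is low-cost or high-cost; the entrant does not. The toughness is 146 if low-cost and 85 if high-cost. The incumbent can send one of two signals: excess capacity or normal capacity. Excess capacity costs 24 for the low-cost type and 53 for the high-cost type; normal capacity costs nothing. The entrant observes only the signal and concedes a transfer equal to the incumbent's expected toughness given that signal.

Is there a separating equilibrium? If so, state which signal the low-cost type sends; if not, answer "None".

Try low-cost → excess capacity, high-cost → normal capacity:
  If types separate, excess capacity earns payment 146 and normal capacity earns 85.
  Low-cost: excess capacity gives 146 − 24 = 122; normal capacity gives 85 − 0 = 85. No deviation. ✓
  High-cost: normal capacity gives 85 − 0 = 85; excess capacity gives 146 − 53 = 93. Would deviate. ✗
Try low-cost → normal capacity, high-cost → excess capacity:
  If types separate, normal capacity earns payment 146 and excess capacity earns 85.
  Low-cost: normal capacity gives 146 − 0 = 146; excess capacity gives 85 − 24 = 61. No deviation. ✓
  High-cost: excess capacity gives 85 − 53 = 32; normal capacity gives 146 − 0 = 146. Would deviate. ✗
Neither assignment is incentive-compatible.

None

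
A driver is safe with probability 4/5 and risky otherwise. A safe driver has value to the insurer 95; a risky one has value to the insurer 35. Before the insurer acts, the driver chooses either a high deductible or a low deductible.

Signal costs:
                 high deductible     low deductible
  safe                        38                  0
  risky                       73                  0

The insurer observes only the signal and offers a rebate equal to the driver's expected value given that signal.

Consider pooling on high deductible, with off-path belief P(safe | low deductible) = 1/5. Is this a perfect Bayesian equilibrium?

No

At the pooled signal (high deductible) the insurer holds the prior 4/5 and pays 4/5·95 + 1/5·35 = 83. Off-path (low deductible) belief 1/5 gives 1/5·95 + 4/5·35 = 47.
Safe: high deductible gives 83 − 38 = 45; low deductible gives 47 − 0 = 47. Deviates. ✗
Risky: high deductible gives 83 − 73 = 10; low deductible gives 47 − 0 = 47. Deviates. ✗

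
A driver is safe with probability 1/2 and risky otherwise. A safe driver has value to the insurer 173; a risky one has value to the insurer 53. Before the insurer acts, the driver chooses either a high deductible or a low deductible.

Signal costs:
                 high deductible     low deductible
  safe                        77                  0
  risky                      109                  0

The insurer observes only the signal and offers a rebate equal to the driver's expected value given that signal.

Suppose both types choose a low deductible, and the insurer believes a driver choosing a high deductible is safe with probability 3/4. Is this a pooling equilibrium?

At the pooled signal (low deductible) the insurer holds the prior 1/2 and pays 1/2·173 + 1/2·53 = 113. Off-path (high deductible) belief 3/4 gives 3/4·173 + 1/4·53 = 143.
Safe: low deductible gives 113 − 0 = 113; high deductible gives 143 − 77 = 66. Stays. ✓
Risky: low deductible gives 113 − 0 = 113; high deductible gives 143 − 109 = 34. Stays. ✓

Yes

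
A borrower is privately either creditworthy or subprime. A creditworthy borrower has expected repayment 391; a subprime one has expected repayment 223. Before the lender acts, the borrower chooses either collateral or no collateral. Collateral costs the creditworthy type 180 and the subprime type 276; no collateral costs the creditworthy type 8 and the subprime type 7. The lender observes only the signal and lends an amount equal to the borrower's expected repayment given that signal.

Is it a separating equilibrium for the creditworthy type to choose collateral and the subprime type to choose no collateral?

No

Under separation the lender infers type exactly: collateral → creditworthy (pays 391), no collateral → subprime (pays 223).
Creditworthy: collateral gives 391 − 180 = 211; no collateral gives 223 − 8 = 215. Would deviate. ✗
Subprime: no collateral gives 223 − 7 = 216; collateral gives 391 − 276 = 115. No deviation. ✓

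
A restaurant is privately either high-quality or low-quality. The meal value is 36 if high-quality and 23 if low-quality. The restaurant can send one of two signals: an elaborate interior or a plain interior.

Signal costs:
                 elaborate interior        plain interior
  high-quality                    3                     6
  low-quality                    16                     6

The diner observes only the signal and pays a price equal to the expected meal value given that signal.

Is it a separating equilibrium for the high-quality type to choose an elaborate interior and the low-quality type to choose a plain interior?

No

If types separate, elaborate interior earns payment 36 and plain interior earns 23.
High-quality: elaborate interior gives 36 − 3 = 33; plain interior gives 23 − 6 = 17. No deviation. ✓
Low-quality: plain interior gives 23 − 6 = 17; elaborate interior gives 36 − 16 = 20. Would deviate. ✗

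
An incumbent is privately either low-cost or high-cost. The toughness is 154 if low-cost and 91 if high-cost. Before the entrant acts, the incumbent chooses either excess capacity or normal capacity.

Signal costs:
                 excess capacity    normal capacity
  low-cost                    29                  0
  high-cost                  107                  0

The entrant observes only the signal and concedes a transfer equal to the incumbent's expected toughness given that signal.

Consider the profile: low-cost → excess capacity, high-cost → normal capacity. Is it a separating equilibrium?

Yes

If types separate, excess capacity earns payment 154 and normal capacity earns 91.
Low-cost: excess capacity gives 154 − 29 = 125; normal capacity gives 91 − 0 = 91. No deviation. ✓
High-cost: normal capacity gives 91 − 0 = 91; excess capacity gives 154 − 107 = 47. No deviation. ✓
Both incentive constraints hold.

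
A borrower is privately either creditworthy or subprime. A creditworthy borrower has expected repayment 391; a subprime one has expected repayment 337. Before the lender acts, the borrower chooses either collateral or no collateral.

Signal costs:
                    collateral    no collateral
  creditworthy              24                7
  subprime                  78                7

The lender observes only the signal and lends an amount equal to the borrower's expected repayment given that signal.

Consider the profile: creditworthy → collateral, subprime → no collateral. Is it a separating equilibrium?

Yes

If types separate, collateral earns payment 391 and no collateral earns 337.
Creditworthy: collateral gives 391 − 24 = 367; no collateral gives 337 − 7 = 330. No deviation. ✓
Subprime: no collateral gives 337 − 7 = 330; collateral gives 391 − 78 = 313. No deviation. ✓
Both incentive constraints hold.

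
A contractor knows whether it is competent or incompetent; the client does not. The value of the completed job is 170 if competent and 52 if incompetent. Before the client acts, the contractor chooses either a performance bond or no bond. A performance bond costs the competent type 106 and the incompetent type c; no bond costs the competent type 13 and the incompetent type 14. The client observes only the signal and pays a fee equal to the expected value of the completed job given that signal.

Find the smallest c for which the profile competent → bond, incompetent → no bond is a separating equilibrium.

132

Under separation: bond → competent (pays 170); no bond → incompetent (pays 52).
Competent: 170 − 106 = 64 ≥ 52 − 13 = 39. Holds regardless of c. ✓
Incompetent: 52 − 14 ≥ 170 − c, so c ≥ 170 − 38 = 132.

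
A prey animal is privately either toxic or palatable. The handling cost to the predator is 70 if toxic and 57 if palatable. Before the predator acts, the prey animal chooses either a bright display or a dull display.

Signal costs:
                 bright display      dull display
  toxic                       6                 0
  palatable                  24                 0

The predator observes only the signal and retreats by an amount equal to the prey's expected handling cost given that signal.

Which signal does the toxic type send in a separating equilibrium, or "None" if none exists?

bright display

Try toxic → bright display, palatable → dull display:
  Under separation the predator infers type exactly: bright display → toxic (pays 70), dull display → palatable (pays 57).
  Toxic: bright display gives 70 − 6 = 64; dull display gives 57 − 0 = 57. No deviation. ✓
  Palatable: dull display gives 57 − 0 = 57; bright display gives 70 − 24 = 46. No deviation. ✓
Both hold — the toxic type sends bright display.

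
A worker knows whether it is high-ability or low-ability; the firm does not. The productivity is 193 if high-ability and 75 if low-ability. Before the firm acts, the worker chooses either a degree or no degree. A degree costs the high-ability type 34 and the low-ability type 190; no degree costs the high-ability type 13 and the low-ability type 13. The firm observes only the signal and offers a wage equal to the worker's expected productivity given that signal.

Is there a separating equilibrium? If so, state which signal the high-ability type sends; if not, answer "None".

degree

Try high-ability → degree, low-ability → no degree:
  Under separation the firm infers type exactly: degree → high-ability (pays 193), no degree → low-ability (pays 75).
  High-ability: degree gives 193 − 34 = 159; no degree gives 75 − 13 = 62. No deviation. ✓
  Low-ability: no degree gives 75 − 13 = 62; degree gives 193 − 190 = 3. No deviation. ✓
Both hold — the high-ability type sends degree.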